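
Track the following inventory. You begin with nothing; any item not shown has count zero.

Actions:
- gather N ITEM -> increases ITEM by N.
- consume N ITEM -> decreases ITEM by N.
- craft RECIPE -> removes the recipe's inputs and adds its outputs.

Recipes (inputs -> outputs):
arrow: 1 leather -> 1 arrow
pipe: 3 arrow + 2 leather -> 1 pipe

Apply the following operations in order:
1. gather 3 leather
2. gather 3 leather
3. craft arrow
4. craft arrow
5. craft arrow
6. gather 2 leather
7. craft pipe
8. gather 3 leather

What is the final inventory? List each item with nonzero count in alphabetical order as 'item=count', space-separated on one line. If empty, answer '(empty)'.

After 1 (gather 3 leather): leather=3
After 2 (gather 3 leather): leather=6
After 3 (craft arrow): arrow=1 leather=5
After 4 (craft arrow): arrow=2 leather=4
After 5 (craft arrow): arrow=3 leather=3
After 6 (gather 2 leather): arrow=3 leather=5
After 7 (craft pipe): leather=3 pipe=1
After 8 (gather 3 leather): leather=6 pipe=1

Answer: leather=6 pipe=1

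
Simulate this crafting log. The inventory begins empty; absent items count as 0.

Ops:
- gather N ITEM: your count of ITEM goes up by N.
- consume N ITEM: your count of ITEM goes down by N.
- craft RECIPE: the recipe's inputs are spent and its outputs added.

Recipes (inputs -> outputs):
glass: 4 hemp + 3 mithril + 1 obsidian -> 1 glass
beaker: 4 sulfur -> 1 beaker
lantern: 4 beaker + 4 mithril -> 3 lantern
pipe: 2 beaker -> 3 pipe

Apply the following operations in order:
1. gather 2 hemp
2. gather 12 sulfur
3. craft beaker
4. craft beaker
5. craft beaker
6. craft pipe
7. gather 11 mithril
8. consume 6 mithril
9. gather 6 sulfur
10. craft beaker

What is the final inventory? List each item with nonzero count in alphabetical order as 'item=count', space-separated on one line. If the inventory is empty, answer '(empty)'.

Answer: beaker=2 hemp=2 mithril=5 pipe=3 sulfur=2

Derivation:
After 1 (gather 2 hemp): hemp=2
After 2 (gather 12 sulfur): hemp=2 sulfur=12
After 3 (craft beaker): beaker=1 hemp=2 sulfur=8
After 4 (craft beaker): beaker=2 hemp=2 sulfur=4
After 5 (craft beaker): beaker=3 hemp=2
After 6 (craft pipe): beaker=1 hemp=2 pipe=3
After 7 (gather 11 mithril): beaker=1 hemp=2 mithril=11 pipe=3
After 8 (consume 6 mithril): beaker=1 hemp=2 mithril=5 pipe=3
After 9 (gather 6 sulfur): beaker=1 hemp=2 mithril=5 pipe=3 sulfur=6
After 10 (craft beaker): beaker=2 hemp=2 mithril=5 pipe=3 sulfur=2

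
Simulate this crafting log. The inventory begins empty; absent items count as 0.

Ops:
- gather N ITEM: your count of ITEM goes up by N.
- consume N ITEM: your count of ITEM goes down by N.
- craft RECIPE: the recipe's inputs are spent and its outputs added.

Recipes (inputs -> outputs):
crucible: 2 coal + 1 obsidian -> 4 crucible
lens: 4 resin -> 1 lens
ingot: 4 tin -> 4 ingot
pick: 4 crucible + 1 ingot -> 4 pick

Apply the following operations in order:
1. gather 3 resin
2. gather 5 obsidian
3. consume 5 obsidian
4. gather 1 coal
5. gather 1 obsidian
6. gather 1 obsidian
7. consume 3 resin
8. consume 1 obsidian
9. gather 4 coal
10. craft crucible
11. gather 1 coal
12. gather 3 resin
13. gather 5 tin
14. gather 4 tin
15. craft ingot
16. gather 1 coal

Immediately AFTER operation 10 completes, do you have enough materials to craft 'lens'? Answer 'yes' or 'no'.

Answer: no

Derivation:
After 1 (gather 3 resin): resin=3
After 2 (gather 5 obsidian): obsidian=5 resin=3
After 3 (consume 5 obsidian): resin=3
After 4 (gather 1 coal): coal=1 resin=3
After 5 (gather 1 obsidian): coal=1 obsidian=1 resin=3
After 6 (gather 1 obsidian): coal=1 obsidian=2 resin=3
After 7 (consume 3 resin): coal=1 obsidian=2
After 8 (consume 1 obsidian): coal=1 obsidian=1
After 9 (gather 4 coal): coal=5 obsidian=1
After 10 (craft crucible): coal=3 crucible=4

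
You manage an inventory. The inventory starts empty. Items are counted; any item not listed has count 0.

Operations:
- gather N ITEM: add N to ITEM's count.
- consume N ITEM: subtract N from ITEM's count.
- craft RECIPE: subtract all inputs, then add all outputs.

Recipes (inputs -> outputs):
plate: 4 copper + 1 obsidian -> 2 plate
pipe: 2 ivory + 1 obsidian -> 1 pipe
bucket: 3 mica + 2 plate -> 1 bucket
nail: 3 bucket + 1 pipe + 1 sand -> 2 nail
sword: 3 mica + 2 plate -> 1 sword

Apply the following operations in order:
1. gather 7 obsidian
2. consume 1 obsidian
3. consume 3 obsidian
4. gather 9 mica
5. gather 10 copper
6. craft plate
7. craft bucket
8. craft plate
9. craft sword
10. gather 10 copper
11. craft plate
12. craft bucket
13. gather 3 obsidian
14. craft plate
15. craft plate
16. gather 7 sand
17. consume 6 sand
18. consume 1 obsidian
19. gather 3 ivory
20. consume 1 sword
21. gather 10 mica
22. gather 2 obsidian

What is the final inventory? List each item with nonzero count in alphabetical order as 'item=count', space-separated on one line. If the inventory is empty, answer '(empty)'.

Answer: bucket=2 ivory=3 mica=10 obsidian=2 plate=4 sand=1

Derivation:
After 1 (gather 7 obsidian): obsidian=7
After 2 (consume 1 obsidian): obsidian=6
After 3 (consume 3 obsidian): obsidian=3
After 4 (gather 9 mica): mica=9 obsidian=3
After 5 (gather 10 copper): copper=10 mica=9 obsidian=3
After 6 (craft plate): copper=6 mica=9 obsidian=2 plate=2
After 7 (craft bucket): bucket=1 copper=6 mica=6 obsidian=2
After 8 (craft plate): bucket=1 copper=2 mica=6 obsidian=1 plate=2
After 9 (craft sword): bucket=1 copper=2 mica=3 obsidian=1 sword=1
After 10 (gather 10 copper): bucket=1 copper=12 mica=3 obsidian=1 sword=1
After 11 (craft plate): bucket=1 copper=8 mica=3 plate=2 sword=1
After 12 (craft bucket): bucket=2 copper=8 sword=1
After 13 (gather 3 obsidian): bucket=2 copper=8 obsidian=3 sword=1
After 14 (craft plate): bucket=2 copper=4 obsidian=2 plate=2 sword=1
After 15 (craft plate): bucket=2 obsidian=1 plate=4 sword=1
After 16 (gather 7 sand): bucket=2 obsidian=1 plate=4 sand=7 sword=1
After 17 (consume 6 sand): bucket=2 obsidian=1 plate=4 sand=1 sword=1
After 18 (consume 1 obsidian): bucket=2 plate=4 sand=1 sword=1
After 19 (gather 3 ivory): bucket=2 ivory=3 plate=4 sand=1 sword=1
After 20 (consume 1 sword): bucket=2 ivory=3 plate=4 sand=1
After 21 (gather 10 mica): bucket=2 ivory=3 mica=10 plate=4 sand=1
After 22 (gather 2 obsidian): bucket=2 ivory=3 mica=10 obsidian=2 plate=4 sand=1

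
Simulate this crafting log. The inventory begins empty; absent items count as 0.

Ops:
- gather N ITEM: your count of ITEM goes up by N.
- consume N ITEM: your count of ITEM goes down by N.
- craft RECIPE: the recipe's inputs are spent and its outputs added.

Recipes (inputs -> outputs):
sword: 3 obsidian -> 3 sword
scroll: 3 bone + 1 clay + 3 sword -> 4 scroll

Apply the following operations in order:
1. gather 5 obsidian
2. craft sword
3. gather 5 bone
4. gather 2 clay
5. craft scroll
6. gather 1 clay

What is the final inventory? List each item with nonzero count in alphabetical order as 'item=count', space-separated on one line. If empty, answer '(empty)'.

After 1 (gather 5 obsidian): obsidian=5
After 2 (craft sword): obsidian=2 sword=3
After 3 (gather 5 bone): bone=5 obsidian=2 sword=3
After 4 (gather 2 clay): bone=5 clay=2 obsidian=2 sword=3
After 5 (craft scroll): bone=2 clay=1 obsidian=2 scroll=4
After 6 (gather 1 clay): bone=2 clay=2 obsidian=2 scroll=4

Answer: bone=2 clay=2 obsidian=2 scroll=4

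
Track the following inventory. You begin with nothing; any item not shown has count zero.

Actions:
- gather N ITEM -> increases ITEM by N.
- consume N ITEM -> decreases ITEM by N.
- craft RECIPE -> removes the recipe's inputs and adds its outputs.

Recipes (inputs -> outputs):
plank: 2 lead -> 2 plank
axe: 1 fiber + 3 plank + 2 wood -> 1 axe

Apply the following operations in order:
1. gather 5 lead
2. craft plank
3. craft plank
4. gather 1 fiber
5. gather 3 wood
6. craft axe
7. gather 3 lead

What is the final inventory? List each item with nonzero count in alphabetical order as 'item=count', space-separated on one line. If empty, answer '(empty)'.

After 1 (gather 5 lead): lead=5
After 2 (craft plank): lead=3 plank=2
After 3 (craft plank): lead=1 plank=4
After 4 (gather 1 fiber): fiber=1 lead=1 plank=4
After 5 (gather 3 wood): fiber=1 lead=1 plank=4 wood=3
After 6 (craft axe): axe=1 lead=1 plank=1 wood=1
After 7 (gather 3 lead): axe=1 lead=4 plank=1 wood=1

Answer: axe=1 lead=4 plank=1 wood=1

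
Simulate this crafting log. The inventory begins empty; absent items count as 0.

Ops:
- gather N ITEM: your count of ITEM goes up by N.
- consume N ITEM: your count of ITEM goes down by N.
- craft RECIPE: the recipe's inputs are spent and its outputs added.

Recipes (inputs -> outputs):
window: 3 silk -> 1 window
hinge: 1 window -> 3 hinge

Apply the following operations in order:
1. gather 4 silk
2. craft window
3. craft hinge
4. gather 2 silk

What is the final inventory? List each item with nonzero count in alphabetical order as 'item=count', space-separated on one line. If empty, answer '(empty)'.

After 1 (gather 4 silk): silk=4
After 2 (craft window): silk=1 window=1
After 3 (craft hinge): hinge=3 silk=1
After 4 (gather 2 silk): hinge=3 silk=3

Answer: hinge=3 silk=3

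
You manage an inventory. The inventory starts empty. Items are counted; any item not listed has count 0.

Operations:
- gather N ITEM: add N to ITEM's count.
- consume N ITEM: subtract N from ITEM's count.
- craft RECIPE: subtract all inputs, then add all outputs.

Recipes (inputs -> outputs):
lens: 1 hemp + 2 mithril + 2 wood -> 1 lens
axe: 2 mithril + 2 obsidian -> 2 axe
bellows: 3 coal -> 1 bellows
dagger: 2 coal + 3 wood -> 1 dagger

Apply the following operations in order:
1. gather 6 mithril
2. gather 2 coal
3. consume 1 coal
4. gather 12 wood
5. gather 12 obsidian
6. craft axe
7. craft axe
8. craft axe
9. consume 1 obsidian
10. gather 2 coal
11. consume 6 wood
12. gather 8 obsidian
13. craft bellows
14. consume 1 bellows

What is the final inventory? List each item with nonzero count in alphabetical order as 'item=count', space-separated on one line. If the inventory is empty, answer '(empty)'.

Answer: axe=6 obsidian=13 wood=6

Derivation:
After 1 (gather 6 mithril): mithril=6
After 2 (gather 2 coal): coal=2 mithril=6
After 3 (consume 1 coal): coal=1 mithril=6
After 4 (gather 12 wood): coal=1 mithril=6 wood=12
After 5 (gather 12 obsidian): coal=1 mithril=6 obsidian=12 wood=12
After 6 (craft axe): axe=2 coal=1 mithril=4 obsidian=10 wood=12
After 7 (craft axe): axe=4 coal=1 mithril=2 obsidian=8 wood=12
After 8 (craft axe): axe=6 coal=1 obsidian=6 wood=12
After 9 (consume 1 obsidian): axe=6 coal=1 obsidian=5 wood=12
After 10 (gather 2 coal): axe=6 coal=3 obsidian=5 wood=12
After 11 (consume 6 wood): axe=6 coal=3 obsidian=5 wood=6
After 12 (gather 8 obsidian): axe=6 coal=3 obsidian=13 wood=6
After 13 (craft bellows): axe=6 bellows=1 obsidian=13 wood=6
After 14 (consume 1 bellows): axe=6 obsidian=13 wood=6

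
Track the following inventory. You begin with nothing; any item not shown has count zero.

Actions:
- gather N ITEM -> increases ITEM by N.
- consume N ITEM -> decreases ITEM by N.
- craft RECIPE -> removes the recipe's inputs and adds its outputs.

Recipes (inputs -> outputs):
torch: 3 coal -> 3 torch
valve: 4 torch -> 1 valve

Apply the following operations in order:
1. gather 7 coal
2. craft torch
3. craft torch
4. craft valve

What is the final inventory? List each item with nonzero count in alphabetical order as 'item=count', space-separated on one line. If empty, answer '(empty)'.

After 1 (gather 7 coal): coal=7
After 2 (craft torch): coal=4 torch=3
After 3 (craft torch): coal=1 torch=6
After 4 (craft valve): coal=1 torch=2 valve=1

Answer: coal=1 torch=2 valve=1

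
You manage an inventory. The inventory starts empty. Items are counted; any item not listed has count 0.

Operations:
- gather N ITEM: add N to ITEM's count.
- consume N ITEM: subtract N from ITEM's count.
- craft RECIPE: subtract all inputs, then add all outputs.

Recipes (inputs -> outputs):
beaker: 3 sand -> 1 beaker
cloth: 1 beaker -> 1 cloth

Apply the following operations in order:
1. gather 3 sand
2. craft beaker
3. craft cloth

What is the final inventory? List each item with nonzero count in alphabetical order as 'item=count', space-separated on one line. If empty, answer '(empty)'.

Answer: cloth=1

Derivation:
After 1 (gather 3 sand): sand=3
After 2 (craft beaker): beaker=1
After 3 (craft cloth): cloth=1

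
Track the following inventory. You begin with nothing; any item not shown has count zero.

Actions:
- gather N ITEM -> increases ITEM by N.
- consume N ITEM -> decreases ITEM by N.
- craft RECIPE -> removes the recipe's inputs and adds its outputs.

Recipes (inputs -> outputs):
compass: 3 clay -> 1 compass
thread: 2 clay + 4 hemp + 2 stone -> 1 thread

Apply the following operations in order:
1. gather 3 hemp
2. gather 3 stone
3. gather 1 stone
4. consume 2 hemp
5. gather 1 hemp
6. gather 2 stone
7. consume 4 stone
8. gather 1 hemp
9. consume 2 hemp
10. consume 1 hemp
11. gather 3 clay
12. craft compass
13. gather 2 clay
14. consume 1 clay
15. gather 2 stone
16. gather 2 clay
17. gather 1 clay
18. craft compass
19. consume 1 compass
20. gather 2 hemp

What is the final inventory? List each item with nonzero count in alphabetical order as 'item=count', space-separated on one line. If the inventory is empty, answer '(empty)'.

Answer: clay=1 compass=1 hemp=2 stone=4

Derivation:
After 1 (gather 3 hemp): hemp=3
After 2 (gather 3 stone): hemp=3 stone=3
After 3 (gather 1 stone): hemp=3 stone=4
After 4 (consume 2 hemp): hemp=1 stone=4
After 5 (gather 1 hemp): hemp=2 stone=4
After 6 (gather 2 stone): hemp=2 stone=6
After 7 (consume 4 stone): hemp=2 stone=2
After 8 (gather 1 hemp): hemp=3 stone=2
After 9 (consume 2 hemp): hemp=1 stone=2
After 10 (consume 1 hemp): stone=2
After 11 (gather 3 clay): clay=3 stone=2
After 12 (craft compass): compass=1 stone=2
After 13 (gather 2 clay): clay=2 compass=1 stone=2
After 14 (consume 1 clay): clay=1 compass=1 stone=2
After 15 (gather 2 stone): clay=1 compass=1 stone=4
After 16 (gather 2 clay): clay=3 compass=1 stone=4
After 17 (gather 1 clay): clay=4 compass=1 stone=4
After 18 (craft compass): clay=1 compass=2 stone=4
After 19 (consume 1 compass): clay=1 compass=1 stone=4
After 20 (gather 2 hemp): clay=1 compass=1 hemp=2 stone=4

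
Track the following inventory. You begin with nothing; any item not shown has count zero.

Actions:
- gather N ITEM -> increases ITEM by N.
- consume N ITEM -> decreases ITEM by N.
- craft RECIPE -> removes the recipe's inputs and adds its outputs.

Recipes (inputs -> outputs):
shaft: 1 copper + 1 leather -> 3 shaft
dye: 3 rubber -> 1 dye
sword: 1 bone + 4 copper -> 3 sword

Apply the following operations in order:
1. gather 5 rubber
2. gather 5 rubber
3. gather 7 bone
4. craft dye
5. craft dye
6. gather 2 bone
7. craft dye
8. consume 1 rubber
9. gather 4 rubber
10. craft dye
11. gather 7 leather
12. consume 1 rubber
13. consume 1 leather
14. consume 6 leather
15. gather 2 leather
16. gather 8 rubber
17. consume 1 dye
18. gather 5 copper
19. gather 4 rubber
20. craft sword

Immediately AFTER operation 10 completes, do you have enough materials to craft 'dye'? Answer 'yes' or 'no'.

Answer: no

Derivation:
After 1 (gather 5 rubber): rubber=5
After 2 (gather 5 rubber): rubber=10
After 3 (gather 7 bone): bone=7 rubber=10
After 4 (craft dye): bone=7 dye=1 rubber=7
After 5 (craft dye): bone=7 dye=2 rubber=4
After 6 (gather 2 bone): bone=9 dye=2 rubber=4
After 7 (craft dye): bone=9 dye=3 rubber=1
After 8 (consume 1 rubber): bone=9 dye=3
After 9 (gather 4 rubber): bone=9 dye=3 rubber=4
After 10 (craft dye): bone=9 dye=4 rubber=1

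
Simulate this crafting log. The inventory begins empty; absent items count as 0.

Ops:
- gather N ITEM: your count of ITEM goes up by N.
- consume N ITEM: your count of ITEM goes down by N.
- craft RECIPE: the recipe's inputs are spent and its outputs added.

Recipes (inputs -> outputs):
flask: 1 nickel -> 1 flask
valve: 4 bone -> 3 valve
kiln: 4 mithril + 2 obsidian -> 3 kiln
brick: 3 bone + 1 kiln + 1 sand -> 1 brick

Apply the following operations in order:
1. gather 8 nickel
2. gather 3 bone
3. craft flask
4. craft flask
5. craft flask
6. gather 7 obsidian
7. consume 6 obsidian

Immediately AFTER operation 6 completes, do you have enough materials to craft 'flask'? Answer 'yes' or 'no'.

Answer: yes

Derivation:
After 1 (gather 8 nickel): nickel=8
After 2 (gather 3 bone): bone=3 nickel=8
After 3 (craft flask): bone=3 flask=1 nickel=7
After 4 (craft flask): bone=3 flask=2 nickel=6
After 5 (craft flask): bone=3 flask=3 nickel=5
After 6 (gather 7 obsidian): bone=3 flask=3 nickel=5 obsidian=7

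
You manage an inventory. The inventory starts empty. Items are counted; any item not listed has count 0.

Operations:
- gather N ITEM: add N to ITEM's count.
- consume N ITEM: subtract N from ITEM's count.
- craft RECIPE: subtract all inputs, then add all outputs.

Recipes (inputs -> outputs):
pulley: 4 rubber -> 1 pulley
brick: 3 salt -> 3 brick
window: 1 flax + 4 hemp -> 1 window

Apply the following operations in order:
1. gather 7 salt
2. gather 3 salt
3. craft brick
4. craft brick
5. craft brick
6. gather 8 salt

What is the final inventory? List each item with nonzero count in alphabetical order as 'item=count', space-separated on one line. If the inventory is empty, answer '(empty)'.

After 1 (gather 7 salt): salt=7
After 2 (gather 3 salt): salt=10
After 3 (craft brick): brick=3 salt=7
After 4 (craft brick): brick=6 salt=4
After 5 (craft brick): brick=9 salt=1
After 6 (gather 8 salt): brick=9 salt=9

Answer: brick=9 salt=9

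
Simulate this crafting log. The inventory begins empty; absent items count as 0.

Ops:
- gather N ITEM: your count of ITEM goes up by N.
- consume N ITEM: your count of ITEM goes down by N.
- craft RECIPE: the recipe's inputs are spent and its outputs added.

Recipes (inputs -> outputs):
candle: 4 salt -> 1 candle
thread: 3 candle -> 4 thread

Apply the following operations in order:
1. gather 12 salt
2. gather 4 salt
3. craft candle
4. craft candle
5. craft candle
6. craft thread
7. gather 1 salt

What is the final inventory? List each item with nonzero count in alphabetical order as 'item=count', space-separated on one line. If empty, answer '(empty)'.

After 1 (gather 12 salt): salt=12
After 2 (gather 4 salt): salt=16
After 3 (craft candle): candle=1 salt=12
After 4 (craft candle): candle=2 salt=8
After 5 (craft candle): candle=3 salt=4
After 6 (craft thread): salt=4 thread=4
After 7 (gather 1 salt): salt=5 thread=4

Answer: salt=5 thread=4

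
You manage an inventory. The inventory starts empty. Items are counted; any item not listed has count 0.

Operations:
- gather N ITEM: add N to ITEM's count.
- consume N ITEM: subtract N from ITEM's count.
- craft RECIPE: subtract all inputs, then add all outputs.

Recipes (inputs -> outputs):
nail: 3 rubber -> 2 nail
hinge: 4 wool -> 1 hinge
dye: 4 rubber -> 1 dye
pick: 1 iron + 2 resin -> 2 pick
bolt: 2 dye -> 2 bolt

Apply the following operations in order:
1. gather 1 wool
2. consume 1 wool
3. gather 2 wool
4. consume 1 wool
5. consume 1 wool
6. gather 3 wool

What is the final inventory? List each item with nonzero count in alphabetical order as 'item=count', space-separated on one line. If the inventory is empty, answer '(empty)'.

Answer: wool=3

Derivation:
After 1 (gather 1 wool): wool=1
After 2 (consume 1 wool): (empty)
After 3 (gather 2 wool): wool=2
After 4 (consume 1 wool): wool=1
After 5 (consume 1 wool): (empty)
After 6 (gather 3 wool): wool=3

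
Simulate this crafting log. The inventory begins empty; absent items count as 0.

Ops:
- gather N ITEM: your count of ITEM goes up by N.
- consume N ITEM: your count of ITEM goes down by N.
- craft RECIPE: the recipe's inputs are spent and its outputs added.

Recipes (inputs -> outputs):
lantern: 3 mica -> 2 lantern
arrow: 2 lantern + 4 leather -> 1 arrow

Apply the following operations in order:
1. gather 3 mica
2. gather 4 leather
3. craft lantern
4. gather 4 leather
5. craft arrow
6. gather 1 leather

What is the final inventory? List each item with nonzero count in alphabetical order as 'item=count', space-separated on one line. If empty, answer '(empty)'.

Answer: arrow=1 leather=5

Derivation:
After 1 (gather 3 mica): mica=3
After 2 (gather 4 leather): leather=4 mica=3
After 3 (craft lantern): lantern=2 leather=4
After 4 (gather 4 leather): lantern=2 leather=8
After 5 (craft arrow): arrow=1 leather=4
After 6 (gather 1 leather): arrow=1 leather=5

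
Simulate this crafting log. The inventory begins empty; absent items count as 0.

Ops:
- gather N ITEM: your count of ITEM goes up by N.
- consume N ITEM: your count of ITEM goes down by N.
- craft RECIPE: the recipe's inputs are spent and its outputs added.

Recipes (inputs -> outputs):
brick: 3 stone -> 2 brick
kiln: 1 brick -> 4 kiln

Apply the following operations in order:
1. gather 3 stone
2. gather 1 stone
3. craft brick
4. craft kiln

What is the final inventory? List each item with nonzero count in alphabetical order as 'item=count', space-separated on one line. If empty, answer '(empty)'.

After 1 (gather 3 stone): stone=3
After 2 (gather 1 stone): stone=4
After 3 (craft brick): brick=2 stone=1
After 4 (craft kiln): brick=1 kiln=4 stone=1

Answer: brick=1 kiln=4 stone=1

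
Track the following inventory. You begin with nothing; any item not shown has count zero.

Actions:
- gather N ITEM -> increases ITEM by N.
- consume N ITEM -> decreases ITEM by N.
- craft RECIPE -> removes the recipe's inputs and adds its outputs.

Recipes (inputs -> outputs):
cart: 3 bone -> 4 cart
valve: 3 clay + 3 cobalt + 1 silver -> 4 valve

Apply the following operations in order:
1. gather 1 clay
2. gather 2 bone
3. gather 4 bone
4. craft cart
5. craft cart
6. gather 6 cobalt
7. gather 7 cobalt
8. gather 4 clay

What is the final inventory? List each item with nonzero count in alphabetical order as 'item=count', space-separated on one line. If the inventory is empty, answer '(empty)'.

Answer: cart=8 clay=5 cobalt=13

Derivation:
After 1 (gather 1 clay): clay=1
After 2 (gather 2 bone): bone=2 clay=1
After 3 (gather 4 bone): bone=6 clay=1
After 4 (craft cart): bone=3 cart=4 clay=1
After 5 (craft cart): cart=8 clay=1
After 6 (gather 6 cobalt): cart=8 clay=1 cobalt=6
After 7 (gather 7 cobalt): cart=8 clay=1 cobalt=13
After 8 (gather 4 clay): cart=8 clay=5 cobalt=13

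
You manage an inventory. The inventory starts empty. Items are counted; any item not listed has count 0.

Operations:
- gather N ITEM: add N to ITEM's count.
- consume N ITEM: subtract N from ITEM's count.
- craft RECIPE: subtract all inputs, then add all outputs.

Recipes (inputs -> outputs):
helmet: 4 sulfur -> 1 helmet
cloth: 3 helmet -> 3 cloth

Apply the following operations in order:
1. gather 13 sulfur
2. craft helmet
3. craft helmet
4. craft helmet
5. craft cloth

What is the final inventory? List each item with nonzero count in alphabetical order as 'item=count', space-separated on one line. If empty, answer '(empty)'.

Answer: cloth=3 sulfur=1

Derivation:
After 1 (gather 13 sulfur): sulfur=13
After 2 (craft helmet): helmet=1 sulfur=9
After 3 (craft helmet): helmet=2 sulfur=5
After 4 (craft helmet): helmet=3 sulfur=1
After 5 (craft cloth): cloth=3 sulfur=1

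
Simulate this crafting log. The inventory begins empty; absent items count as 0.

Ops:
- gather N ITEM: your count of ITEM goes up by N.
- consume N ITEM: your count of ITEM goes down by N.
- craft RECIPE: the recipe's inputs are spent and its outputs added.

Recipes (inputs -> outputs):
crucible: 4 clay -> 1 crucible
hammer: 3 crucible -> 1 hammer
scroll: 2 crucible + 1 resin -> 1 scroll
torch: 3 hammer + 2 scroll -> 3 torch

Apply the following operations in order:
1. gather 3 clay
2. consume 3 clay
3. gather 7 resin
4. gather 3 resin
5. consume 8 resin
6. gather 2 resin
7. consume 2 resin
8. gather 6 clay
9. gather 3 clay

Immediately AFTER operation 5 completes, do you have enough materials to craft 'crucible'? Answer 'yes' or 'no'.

After 1 (gather 3 clay): clay=3
After 2 (consume 3 clay): (empty)
After 3 (gather 7 resin): resin=7
After 4 (gather 3 resin): resin=10
After 5 (consume 8 resin): resin=2

Answer: no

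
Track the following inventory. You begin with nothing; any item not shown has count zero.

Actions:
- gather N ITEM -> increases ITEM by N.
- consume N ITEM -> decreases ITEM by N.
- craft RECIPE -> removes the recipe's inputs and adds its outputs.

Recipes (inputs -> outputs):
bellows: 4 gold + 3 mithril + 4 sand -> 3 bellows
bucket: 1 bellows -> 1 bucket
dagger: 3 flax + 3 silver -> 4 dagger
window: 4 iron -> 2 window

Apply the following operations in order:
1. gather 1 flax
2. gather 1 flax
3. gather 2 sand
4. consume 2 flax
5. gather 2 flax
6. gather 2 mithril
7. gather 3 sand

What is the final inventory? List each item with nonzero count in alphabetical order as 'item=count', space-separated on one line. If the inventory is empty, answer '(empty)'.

After 1 (gather 1 flax): flax=1
After 2 (gather 1 flax): flax=2
After 3 (gather 2 sand): flax=2 sand=2
After 4 (consume 2 flax): sand=2
After 5 (gather 2 flax): flax=2 sand=2
After 6 (gather 2 mithril): flax=2 mithril=2 sand=2
After 7 (gather 3 sand): flax=2 mithril=2 sand=5

Answer: flax=2 mithril=2 sand=5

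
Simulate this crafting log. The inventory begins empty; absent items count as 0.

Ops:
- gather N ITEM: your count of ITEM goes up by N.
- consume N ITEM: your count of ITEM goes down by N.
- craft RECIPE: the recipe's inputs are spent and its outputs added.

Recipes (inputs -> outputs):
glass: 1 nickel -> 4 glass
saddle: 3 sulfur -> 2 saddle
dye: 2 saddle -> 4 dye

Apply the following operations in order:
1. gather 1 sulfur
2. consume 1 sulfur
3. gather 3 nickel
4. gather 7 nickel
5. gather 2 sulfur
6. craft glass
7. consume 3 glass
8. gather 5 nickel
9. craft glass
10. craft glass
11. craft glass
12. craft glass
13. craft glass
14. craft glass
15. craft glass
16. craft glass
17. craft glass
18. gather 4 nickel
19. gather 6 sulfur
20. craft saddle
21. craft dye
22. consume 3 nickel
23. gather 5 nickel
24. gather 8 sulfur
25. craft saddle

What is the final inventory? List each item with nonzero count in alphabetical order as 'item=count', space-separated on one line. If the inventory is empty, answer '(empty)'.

Answer: dye=4 glass=37 nickel=11 saddle=2 sulfur=10

Derivation:
After 1 (gather 1 sulfur): sulfur=1
After 2 (consume 1 sulfur): (empty)
After 3 (gather 3 nickel): nickel=3
After 4 (gather 7 nickel): nickel=10
After 5 (gather 2 sulfur): nickel=10 sulfur=2
After 6 (craft glass): glass=4 nickel=9 sulfur=2
After 7 (consume 3 glass): glass=1 nickel=9 sulfur=2
After 8 (gather 5 nickel): glass=1 nickel=14 sulfur=2
After 9 (craft glass): glass=5 nickel=13 sulfur=2
After 10 (craft glass): glass=9 nickel=12 sulfur=2
After 11 (craft glass): glass=13 nickel=11 sulfur=2
After 12 (craft glass): glass=17 nickel=10 sulfur=2
After 13 (craft glass): glass=21 nickel=9 sulfur=2
After 14 (craft glass): glass=25 nickel=8 sulfur=2
After 15 (craft glass): glass=29 nickel=7 sulfur=2
After 16 (craft glass): glass=33 nickel=6 sulfur=2
After 17 (craft glass): glass=37 nickel=5 sulfur=2
After 18 (gather 4 nickel): glass=37 nickel=9 sulfur=2
After 19 (gather 6 sulfur): glass=37 nickel=9 sulfur=8
After 20 (craft saddle): glass=37 nickel=9 saddle=2 sulfur=5
After 21 (craft dye): dye=4 glass=37 nickel=9 sulfur=5
After 22 (consume 3 nickel): dye=4 glass=37 nickel=6 sulfur=5
After 23 (gather 5 nickel): dye=4 glass=37 nickel=11 sulfur=5
After 24 (gather 8 sulfur): dye=4 glass=37 nickel=11 sulfur=13
After 25 (craft saddle): dye=4 glass=37 nickel=11 saddle=2 sulfur=10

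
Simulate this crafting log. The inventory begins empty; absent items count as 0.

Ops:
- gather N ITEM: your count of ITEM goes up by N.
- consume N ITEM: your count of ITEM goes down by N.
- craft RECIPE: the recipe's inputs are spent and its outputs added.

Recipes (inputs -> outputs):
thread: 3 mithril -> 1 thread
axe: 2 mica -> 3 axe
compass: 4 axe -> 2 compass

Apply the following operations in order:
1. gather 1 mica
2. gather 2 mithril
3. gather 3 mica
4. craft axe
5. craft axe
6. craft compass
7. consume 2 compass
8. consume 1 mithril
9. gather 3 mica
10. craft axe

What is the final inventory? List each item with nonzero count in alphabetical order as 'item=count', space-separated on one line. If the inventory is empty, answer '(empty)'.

Answer: axe=5 mica=1 mithril=1

Derivation:
After 1 (gather 1 mica): mica=1
After 2 (gather 2 mithril): mica=1 mithril=2
After 3 (gather 3 mica): mica=4 mithril=2
After 4 (craft axe): axe=3 mica=2 mithril=2
After 5 (craft axe): axe=6 mithril=2
After 6 (craft compass): axe=2 compass=2 mithril=2
After 7 (consume 2 compass): axe=2 mithril=2
After 8 (consume 1 mithril): axe=2 mithril=1
After 9 (gather 3 mica): axe=2 mica=3 mithril=1
After 10 (craft axe): axe=5 mica=1 mithril=1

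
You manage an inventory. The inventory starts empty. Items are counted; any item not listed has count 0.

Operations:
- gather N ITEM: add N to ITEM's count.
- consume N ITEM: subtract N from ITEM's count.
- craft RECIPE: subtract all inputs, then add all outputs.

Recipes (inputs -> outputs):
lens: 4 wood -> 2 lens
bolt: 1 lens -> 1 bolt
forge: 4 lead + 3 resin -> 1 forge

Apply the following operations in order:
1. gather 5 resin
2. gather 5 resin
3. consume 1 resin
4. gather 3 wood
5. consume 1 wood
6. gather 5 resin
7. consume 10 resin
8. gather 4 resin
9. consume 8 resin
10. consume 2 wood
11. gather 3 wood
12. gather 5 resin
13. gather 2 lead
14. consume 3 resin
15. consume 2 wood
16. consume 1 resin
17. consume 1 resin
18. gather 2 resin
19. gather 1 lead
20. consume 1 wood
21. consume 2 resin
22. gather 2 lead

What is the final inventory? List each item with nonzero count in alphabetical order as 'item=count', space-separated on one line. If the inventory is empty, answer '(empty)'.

After 1 (gather 5 resin): resin=5
After 2 (gather 5 resin): resin=10
After 3 (consume 1 resin): resin=9
After 4 (gather 3 wood): resin=9 wood=3
After 5 (consume 1 wood): resin=9 wood=2
After 6 (gather 5 resin): resin=14 wood=2
After 7 (consume 10 resin): resin=4 wood=2
After 8 (gather 4 resin): resin=8 wood=2
After 9 (consume 8 resin): wood=2
After 10 (consume 2 wood): (empty)
After 11 (gather 3 wood): wood=3
After 12 (gather 5 resin): resin=5 wood=3
After 13 (gather 2 lead): lead=2 resin=5 wood=3
After 14 (consume 3 resin): lead=2 resin=2 wood=3
After 15 (consume 2 wood): lead=2 resin=2 wood=1
After 16 (consume 1 resin): lead=2 resin=1 wood=1
After 17 (consume 1 resin): lead=2 wood=1
After 18 (gather 2 resin): lead=2 resin=2 wood=1
After 19 (gather 1 lead): lead=3 resin=2 wood=1
After 20 (consume 1 wood): lead=3 resin=2
After 21 (consume 2 resin): lead=3
After 22 (gather 2 lead): lead=5

Answer: lead=5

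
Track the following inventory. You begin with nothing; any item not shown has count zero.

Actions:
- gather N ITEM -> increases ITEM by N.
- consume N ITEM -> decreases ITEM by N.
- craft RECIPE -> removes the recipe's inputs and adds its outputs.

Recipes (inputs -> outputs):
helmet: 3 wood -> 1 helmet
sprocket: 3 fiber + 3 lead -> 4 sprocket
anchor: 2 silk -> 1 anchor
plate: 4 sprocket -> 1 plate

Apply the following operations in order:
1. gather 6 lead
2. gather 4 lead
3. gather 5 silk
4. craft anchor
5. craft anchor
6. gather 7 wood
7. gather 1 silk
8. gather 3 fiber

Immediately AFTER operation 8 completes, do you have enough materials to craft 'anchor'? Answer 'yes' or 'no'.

Answer: yes

Derivation:
After 1 (gather 6 lead): lead=6
After 2 (gather 4 lead): lead=10
After 3 (gather 5 silk): lead=10 silk=5
After 4 (craft anchor): anchor=1 lead=10 silk=3
After 5 (craft anchor): anchor=2 lead=10 silk=1
After 6 (gather 7 wood): anchor=2 lead=10 silk=1 wood=7
After 7 (gather 1 silk): anchor=2 lead=10 silk=2 wood=7
After 8 (gather 3 fiber): anchor=2 fiber=3 lead=10 silk=2 wood=7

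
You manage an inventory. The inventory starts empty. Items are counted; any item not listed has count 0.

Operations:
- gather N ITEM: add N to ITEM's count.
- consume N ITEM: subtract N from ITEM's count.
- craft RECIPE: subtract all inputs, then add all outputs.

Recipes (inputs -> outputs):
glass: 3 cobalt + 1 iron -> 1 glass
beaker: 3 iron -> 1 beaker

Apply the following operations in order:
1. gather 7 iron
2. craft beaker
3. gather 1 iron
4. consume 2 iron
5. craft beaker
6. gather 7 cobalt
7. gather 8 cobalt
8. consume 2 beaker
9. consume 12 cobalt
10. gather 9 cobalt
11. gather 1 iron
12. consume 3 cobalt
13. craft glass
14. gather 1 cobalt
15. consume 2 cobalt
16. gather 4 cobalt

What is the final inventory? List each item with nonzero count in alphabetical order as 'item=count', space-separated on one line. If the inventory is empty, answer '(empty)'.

After 1 (gather 7 iron): iron=7
After 2 (craft beaker): beaker=1 iron=4
After 3 (gather 1 iron): beaker=1 iron=5
After 4 (consume 2 iron): beaker=1 iron=3
After 5 (craft beaker): beaker=2
After 6 (gather 7 cobalt): beaker=2 cobalt=7
After 7 (gather 8 cobalt): beaker=2 cobalt=15
After 8 (consume 2 beaker): cobalt=15
After 9 (consume 12 cobalt): cobalt=3
After 10 (gather 9 cobalt): cobalt=12
After 11 (gather 1 iron): cobalt=12 iron=1
After 12 (consume 3 cobalt): cobalt=9 iron=1
After 13 (craft glass): cobalt=6 glass=1
After 14 (gather 1 cobalt): cobalt=7 glass=1
After 15 (consume 2 cobalt): cobalt=5 glass=1
After 16 (gather 4 cobalt): cobalt=9 glass=1

Answer: cobalt=9 glass=1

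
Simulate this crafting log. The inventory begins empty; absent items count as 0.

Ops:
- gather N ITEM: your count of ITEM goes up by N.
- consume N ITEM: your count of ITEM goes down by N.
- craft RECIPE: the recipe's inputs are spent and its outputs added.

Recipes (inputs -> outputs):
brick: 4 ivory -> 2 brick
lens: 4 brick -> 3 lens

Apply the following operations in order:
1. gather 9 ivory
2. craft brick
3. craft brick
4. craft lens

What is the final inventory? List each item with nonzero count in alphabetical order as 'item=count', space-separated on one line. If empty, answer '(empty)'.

Answer: ivory=1 lens=3

Derivation:
After 1 (gather 9 ivory): ivory=9
After 2 (craft brick): brick=2 ivory=5
After 3 (craft brick): brick=4 ivory=1
After 4 (craft lens): ivory=1 lens=3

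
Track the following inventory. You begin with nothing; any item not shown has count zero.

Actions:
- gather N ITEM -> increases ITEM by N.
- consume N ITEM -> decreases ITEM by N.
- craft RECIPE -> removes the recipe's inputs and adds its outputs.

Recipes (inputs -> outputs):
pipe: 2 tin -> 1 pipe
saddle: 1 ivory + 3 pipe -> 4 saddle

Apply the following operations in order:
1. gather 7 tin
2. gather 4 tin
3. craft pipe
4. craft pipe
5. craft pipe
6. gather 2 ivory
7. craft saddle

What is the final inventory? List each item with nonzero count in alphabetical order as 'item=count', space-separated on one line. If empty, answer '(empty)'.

After 1 (gather 7 tin): tin=7
After 2 (gather 4 tin): tin=11
After 3 (craft pipe): pipe=1 tin=9
After 4 (craft pipe): pipe=2 tin=7
After 5 (craft pipe): pipe=3 tin=5
After 6 (gather 2 ivory): ivory=2 pipe=3 tin=5
After 7 (craft saddle): ivory=1 saddle=4 tin=5

Answer: ivory=1 saddle=4 tin=5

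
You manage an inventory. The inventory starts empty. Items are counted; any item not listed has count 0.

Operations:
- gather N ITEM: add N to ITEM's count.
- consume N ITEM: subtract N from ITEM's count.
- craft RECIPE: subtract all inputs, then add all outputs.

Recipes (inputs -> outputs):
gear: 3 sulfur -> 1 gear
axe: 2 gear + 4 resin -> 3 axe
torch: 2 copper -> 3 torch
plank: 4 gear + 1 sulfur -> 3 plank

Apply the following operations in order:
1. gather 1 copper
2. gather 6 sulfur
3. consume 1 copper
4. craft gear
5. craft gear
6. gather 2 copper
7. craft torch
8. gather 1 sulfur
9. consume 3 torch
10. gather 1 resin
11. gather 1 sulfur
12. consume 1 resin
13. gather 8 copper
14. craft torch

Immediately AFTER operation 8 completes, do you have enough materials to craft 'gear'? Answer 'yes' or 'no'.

After 1 (gather 1 copper): copper=1
After 2 (gather 6 sulfur): copper=1 sulfur=6
After 3 (consume 1 copper): sulfur=6
After 4 (craft gear): gear=1 sulfur=3
After 5 (craft gear): gear=2
After 6 (gather 2 copper): copper=2 gear=2
After 7 (craft torch): gear=2 torch=3
After 8 (gather 1 sulfur): gear=2 sulfur=1 torch=3

Answer: no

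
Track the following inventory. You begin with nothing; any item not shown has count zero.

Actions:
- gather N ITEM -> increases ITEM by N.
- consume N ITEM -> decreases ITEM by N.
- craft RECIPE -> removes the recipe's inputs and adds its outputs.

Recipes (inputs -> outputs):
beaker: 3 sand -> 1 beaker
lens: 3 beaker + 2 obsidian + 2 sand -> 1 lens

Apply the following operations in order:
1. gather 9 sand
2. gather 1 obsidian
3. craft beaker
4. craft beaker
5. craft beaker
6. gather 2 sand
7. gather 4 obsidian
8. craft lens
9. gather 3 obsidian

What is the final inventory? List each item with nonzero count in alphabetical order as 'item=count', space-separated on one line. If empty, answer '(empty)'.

Answer: lens=1 obsidian=6

Derivation:
After 1 (gather 9 sand): sand=9
After 2 (gather 1 obsidian): obsidian=1 sand=9
After 3 (craft beaker): beaker=1 obsidian=1 sand=6
After 4 (craft beaker): beaker=2 obsidian=1 sand=3
After 5 (craft beaker): beaker=3 obsidian=1
After 6 (gather 2 sand): beaker=3 obsidian=1 sand=2
After 7 (gather 4 obsidian): beaker=3 obsidian=5 sand=2
After 8 (craft lens): lens=1 obsidian=3
After 9 (gather 3 obsidian): lens=1 obsidian=6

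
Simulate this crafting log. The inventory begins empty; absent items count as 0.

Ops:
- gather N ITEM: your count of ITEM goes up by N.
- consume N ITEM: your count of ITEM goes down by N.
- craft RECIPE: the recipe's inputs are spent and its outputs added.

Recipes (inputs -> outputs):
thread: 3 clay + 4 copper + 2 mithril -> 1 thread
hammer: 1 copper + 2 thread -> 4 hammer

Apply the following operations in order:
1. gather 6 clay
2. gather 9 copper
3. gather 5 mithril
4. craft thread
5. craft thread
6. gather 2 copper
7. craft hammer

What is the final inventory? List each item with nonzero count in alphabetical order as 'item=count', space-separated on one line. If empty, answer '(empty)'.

After 1 (gather 6 clay): clay=6
After 2 (gather 9 copper): clay=6 copper=9
After 3 (gather 5 mithril): clay=6 copper=9 mithril=5
After 4 (craft thread): clay=3 copper=5 mithril=3 thread=1
After 5 (craft thread): copper=1 mithril=1 thread=2
After 6 (gather 2 copper): copper=3 mithril=1 thread=2
After 7 (craft hammer): copper=2 hammer=4 mithril=1

Answer: copper=2 hammer=4 mithril=1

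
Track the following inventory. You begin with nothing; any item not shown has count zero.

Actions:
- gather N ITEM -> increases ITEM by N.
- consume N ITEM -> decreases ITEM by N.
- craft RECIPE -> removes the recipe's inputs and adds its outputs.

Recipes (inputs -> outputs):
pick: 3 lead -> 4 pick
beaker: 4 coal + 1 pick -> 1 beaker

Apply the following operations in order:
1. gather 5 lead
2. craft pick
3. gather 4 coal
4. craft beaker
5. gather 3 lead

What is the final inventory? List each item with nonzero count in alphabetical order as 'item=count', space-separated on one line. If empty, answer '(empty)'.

Answer: beaker=1 lead=5 pick=3

Derivation:
After 1 (gather 5 lead): lead=5
After 2 (craft pick): lead=2 pick=4
After 3 (gather 4 coal): coal=4 lead=2 pick=4
After 4 (craft beaker): beaker=1 lead=2 pick=3
After 5 (gather 3 lead): beaker=1 lead=5 pick=3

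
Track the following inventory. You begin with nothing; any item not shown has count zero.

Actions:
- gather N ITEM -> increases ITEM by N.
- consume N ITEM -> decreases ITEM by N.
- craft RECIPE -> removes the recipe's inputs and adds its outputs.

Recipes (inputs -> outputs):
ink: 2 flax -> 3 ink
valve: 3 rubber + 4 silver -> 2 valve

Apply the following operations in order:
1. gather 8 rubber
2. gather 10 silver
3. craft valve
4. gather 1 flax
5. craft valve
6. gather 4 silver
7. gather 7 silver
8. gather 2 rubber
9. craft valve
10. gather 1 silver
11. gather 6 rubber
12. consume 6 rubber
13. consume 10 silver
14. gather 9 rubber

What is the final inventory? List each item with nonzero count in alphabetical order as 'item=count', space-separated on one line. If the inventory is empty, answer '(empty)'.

After 1 (gather 8 rubber): rubber=8
After 2 (gather 10 silver): rubber=8 silver=10
After 3 (craft valve): rubber=5 silver=6 valve=2
After 4 (gather 1 flax): flax=1 rubber=5 silver=6 valve=2
After 5 (craft valve): flax=1 rubber=2 silver=2 valve=4
After 6 (gather 4 silver): flax=1 rubber=2 silver=6 valve=4
After 7 (gather 7 silver): flax=1 rubber=2 silver=13 valve=4
After 8 (gather 2 rubber): flax=1 rubber=4 silver=13 valve=4
After 9 (craft valve): flax=1 rubber=1 silver=9 valve=6
After 10 (gather 1 silver): flax=1 rubber=1 silver=10 valve=6
After 11 (gather 6 rubber): flax=1 rubber=7 silver=10 valve=6
After 12 (consume 6 rubber): flax=1 rubber=1 silver=10 valve=6
After 13 (consume 10 silver): flax=1 rubber=1 valve=6
After 14 (gather 9 rubber): flax=1 rubber=10 valve=6

Answer: flax=1 rubber=10 valve=6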